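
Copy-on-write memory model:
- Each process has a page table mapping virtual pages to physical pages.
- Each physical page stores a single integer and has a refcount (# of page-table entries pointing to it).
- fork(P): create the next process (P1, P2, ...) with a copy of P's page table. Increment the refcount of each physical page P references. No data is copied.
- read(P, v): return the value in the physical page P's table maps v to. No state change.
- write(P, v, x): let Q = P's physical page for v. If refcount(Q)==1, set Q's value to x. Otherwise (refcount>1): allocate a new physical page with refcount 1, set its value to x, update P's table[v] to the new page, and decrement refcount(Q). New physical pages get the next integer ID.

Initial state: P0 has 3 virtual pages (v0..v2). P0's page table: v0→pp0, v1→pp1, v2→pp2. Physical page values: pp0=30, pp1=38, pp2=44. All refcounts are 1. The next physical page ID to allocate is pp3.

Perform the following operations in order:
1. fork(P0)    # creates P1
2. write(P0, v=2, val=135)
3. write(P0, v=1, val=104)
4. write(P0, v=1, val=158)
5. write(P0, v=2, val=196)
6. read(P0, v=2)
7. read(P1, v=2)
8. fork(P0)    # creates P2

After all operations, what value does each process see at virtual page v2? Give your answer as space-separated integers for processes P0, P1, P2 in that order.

Answer: 196 44 196

Derivation:
Op 1: fork(P0) -> P1. 3 ppages; refcounts: pp0:2 pp1:2 pp2:2
Op 2: write(P0, v2, 135). refcount(pp2)=2>1 -> COPY to pp3. 4 ppages; refcounts: pp0:2 pp1:2 pp2:1 pp3:1
Op 3: write(P0, v1, 104). refcount(pp1)=2>1 -> COPY to pp4. 5 ppages; refcounts: pp0:2 pp1:1 pp2:1 pp3:1 pp4:1
Op 4: write(P0, v1, 158). refcount(pp4)=1 -> write in place. 5 ppages; refcounts: pp0:2 pp1:1 pp2:1 pp3:1 pp4:1
Op 5: write(P0, v2, 196). refcount(pp3)=1 -> write in place. 5 ppages; refcounts: pp0:2 pp1:1 pp2:1 pp3:1 pp4:1
Op 6: read(P0, v2) -> 196. No state change.
Op 7: read(P1, v2) -> 44. No state change.
Op 8: fork(P0) -> P2. 5 ppages; refcounts: pp0:3 pp1:1 pp2:1 pp3:2 pp4:2
P0: v2 -> pp3 = 196
P1: v2 -> pp2 = 44
P2: v2 -> pp3 = 196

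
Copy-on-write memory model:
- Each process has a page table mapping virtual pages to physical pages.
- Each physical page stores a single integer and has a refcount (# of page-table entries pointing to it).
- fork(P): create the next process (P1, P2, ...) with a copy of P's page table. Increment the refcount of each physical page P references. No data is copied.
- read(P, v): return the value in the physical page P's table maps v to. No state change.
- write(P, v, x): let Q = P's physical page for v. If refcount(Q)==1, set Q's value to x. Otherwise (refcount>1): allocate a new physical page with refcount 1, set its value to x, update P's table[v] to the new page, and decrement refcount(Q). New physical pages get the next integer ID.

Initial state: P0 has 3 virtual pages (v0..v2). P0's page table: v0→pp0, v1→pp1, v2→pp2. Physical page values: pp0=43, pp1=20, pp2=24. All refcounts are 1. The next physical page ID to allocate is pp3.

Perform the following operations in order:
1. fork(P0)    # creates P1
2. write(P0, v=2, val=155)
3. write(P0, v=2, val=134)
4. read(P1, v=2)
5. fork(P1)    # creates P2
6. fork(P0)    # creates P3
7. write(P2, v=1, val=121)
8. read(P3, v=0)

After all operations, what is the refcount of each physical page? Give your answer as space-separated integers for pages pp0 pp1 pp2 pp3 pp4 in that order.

Op 1: fork(P0) -> P1. 3 ppages; refcounts: pp0:2 pp1:2 pp2:2
Op 2: write(P0, v2, 155). refcount(pp2)=2>1 -> COPY to pp3. 4 ppages; refcounts: pp0:2 pp1:2 pp2:1 pp3:1
Op 3: write(P0, v2, 134). refcount(pp3)=1 -> write in place. 4 ppages; refcounts: pp0:2 pp1:2 pp2:1 pp3:1
Op 4: read(P1, v2) -> 24. No state change.
Op 5: fork(P1) -> P2. 4 ppages; refcounts: pp0:3 pp1:3 pp2:2 pp3:1
Op 6: fork(P0) -> P3. 4 ppages; refcounts: pp0:4 pp1:4 pp2:2 pp3:2
Op 7: write(P2, v1, 121). refcount(pp1)=4>1 -> COPY to pp4. 5 ppages; refcounts: pp0:4 pp1:3 pp2:2 pp3:2 pp4:1
Op 8: read(P3, v0) -> 43. No state change.

Answer: 4 3 2 2 1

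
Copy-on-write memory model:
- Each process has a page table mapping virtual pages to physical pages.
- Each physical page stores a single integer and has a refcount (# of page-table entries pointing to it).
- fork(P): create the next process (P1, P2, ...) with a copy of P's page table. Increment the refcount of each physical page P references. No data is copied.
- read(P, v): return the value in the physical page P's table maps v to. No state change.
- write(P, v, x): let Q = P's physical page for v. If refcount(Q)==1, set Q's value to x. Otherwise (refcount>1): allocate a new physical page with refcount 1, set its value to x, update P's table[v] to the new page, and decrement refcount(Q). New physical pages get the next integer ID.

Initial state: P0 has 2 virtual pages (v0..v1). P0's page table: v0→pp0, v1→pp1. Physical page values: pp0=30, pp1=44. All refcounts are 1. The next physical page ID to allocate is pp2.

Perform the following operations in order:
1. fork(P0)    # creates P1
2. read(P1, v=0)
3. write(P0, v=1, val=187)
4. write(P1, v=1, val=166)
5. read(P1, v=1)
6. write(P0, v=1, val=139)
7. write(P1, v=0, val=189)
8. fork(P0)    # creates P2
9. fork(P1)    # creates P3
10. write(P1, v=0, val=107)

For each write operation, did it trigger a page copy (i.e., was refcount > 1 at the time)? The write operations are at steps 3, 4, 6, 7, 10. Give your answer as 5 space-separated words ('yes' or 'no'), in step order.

Op 1: fork(P0) -> P1. 2 ppages; refcounts: pp0:2 pp1:2
Op 2: read(P1, v0) -> 30. No state change.
Op 3: write(P0, v1, 187). refcount(pp1)=2>1 -> COPY to pp2. 3 ppages; refcounts: pp0:2 pp1:1 pp2:1
Op 4: write(P1, v1, 166). refcount(pp1)=1 -> write in place. 3 ppages; refcounts: pp0:2 pp1:1 pp2:1
Op 5: read(P1, v1) -> 166. No state change.
Op 6: write(P0, v1, 139). refcount(pp2)=1 -> write in place. 3 ppages; refcounts: pp0:2 pp1:1 pp2:1
Op 7: write(P1, v0, 189). refcount(pp0)=2>1 -> COPY to pp3. 4 ppages; refcounts: pp0:1 pp1:1 pp2:1 pp3:1
Op 8: fork(P0) -> P2. 4 ppages; refcounts: pp0:2 pp1:1 pp2:2 pp3:1
Op 9: fork(P1) -> P3. 4 ppages; refcounts: pp0:2 pp1:2 pp2:2 pp3:2
Op 10: write(P1, v0, 107). refcount(pp3)=2>1 -> COPY to pp4. 5 ppages; refcounts: pp0:2 pp1:2 pp2:2 pp3:1 pp4:1

yes no no yes yes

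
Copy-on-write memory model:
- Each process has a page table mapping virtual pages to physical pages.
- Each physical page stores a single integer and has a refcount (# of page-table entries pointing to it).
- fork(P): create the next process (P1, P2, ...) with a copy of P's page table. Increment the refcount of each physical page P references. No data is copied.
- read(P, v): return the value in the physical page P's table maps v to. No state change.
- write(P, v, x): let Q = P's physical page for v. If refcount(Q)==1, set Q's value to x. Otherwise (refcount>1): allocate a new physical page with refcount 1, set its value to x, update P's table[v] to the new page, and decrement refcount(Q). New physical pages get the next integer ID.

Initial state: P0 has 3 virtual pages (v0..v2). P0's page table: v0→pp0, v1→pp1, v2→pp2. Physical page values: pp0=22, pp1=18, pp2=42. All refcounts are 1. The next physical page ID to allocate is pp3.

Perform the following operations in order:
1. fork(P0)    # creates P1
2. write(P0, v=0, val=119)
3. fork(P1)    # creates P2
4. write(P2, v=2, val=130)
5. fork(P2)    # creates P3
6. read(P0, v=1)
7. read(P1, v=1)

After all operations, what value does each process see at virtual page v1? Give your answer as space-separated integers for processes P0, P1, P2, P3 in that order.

Op 1: fork(P0) -> P1. 3 ppages; refcounts: pp0:2 pp1:2 pp2:2
Op 2: write(P0, v0, 119). refcount(pp0)=2>1 -> COPY to pp3. 4 ppages; refcounts: pp0:1 pp1:2 pp2:2 pp3:1
Op 3: fork(P1) -> P2. 4 ppages; refcounts: pp0:2 pp1:3 pp2:3 pp3:1
Op 4: write(P2, v2, 130). refcount(pp2)=3>1 -> COPY to pp4. 5 ppages; refcounts: pp0:2 pp1:3 pp2:2 pp3:1 pp4:1
Op 5: fork(P2) -> P3. 5 ppages; refcounts: pp0:3 pp1:4 pp2:2 pp3:1 pp4:2
Op 6: read(P0, v1) -> 18. No state change.
Op 7: read(P1, v1) -> 18. No state change.
P0: v1 -> pp1 = 18
P1: v1 -> pp1 = 18
P2: v1 -> pp1 = 18
P3: v1 -> pp1 = 18

Answer: 18 18 18 18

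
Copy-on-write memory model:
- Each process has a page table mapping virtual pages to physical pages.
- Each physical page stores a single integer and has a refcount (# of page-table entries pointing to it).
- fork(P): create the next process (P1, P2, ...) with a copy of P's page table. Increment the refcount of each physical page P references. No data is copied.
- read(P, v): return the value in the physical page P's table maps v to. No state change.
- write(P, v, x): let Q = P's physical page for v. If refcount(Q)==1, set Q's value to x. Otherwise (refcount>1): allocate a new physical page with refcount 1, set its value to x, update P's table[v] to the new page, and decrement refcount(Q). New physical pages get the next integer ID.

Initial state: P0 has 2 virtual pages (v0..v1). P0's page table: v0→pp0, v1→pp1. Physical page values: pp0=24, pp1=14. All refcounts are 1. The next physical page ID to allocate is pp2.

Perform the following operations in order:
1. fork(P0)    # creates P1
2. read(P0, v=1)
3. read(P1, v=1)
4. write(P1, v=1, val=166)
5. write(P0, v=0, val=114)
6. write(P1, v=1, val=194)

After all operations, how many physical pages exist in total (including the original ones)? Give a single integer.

Op 1: fork(P0) -> P1. 2 ppages; refcounts: pp0:2 pp1:2
Op 2: read(P0, v1) -> 14. No state change.
Op 3: read(P1, v1) -> 14. No state change.
Op 4: write(P1, v1, 166). refcount(pp1)=2>1 -> COPY to pp2. 3 ppages; refcounts: pp0:2 pp1:1 pp2:1
Op 5: write(P0, v0, 114). refcount(pp0)=2>1 -> COPY to pp3. 4 ppages; refcounts: pp0:1 pp1:1 pp2:1 pp3:1
Op 6: write(P1, v1, 194). refcount(pp2)=1 -> write in place. 4 ppages; refcounts: pp0:1 pp1:1 pp2:1 pp3:1

Answer: 4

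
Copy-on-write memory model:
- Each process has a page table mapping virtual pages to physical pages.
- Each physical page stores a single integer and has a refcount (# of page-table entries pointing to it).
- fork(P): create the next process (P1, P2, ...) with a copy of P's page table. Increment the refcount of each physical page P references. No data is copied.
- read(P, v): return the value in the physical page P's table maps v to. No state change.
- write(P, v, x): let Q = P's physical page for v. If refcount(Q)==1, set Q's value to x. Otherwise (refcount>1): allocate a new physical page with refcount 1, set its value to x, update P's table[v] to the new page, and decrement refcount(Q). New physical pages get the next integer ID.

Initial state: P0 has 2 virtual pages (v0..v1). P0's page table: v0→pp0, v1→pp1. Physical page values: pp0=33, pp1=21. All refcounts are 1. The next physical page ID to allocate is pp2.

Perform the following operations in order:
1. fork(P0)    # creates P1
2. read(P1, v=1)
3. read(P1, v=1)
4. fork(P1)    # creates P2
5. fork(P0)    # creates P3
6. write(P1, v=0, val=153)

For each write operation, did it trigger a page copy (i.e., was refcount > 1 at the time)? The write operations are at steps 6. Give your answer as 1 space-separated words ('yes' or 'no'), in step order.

Op 1: fork(P0) -> P1. 2 ppages; refcounts: pp0:2 pp1:2
Op 2: read(P1, v1) -> 21. No state change.
Op 3: read(P1, v1) -> 21. No state change.
Op 4: fork(P1) -> P2. 2 ppages; refcounts: pp0:3 pp1:3
Op 5: fork(P0) -> P3. 2 ppages; refcounts: pp0:4 pp1:4
Op 6: write(P1, v0, 153). refcount(pp0)=4>1 -> COPY to pp2. 3 ppages; refcounts: pp0:3 pp1:4 pp2:1

yes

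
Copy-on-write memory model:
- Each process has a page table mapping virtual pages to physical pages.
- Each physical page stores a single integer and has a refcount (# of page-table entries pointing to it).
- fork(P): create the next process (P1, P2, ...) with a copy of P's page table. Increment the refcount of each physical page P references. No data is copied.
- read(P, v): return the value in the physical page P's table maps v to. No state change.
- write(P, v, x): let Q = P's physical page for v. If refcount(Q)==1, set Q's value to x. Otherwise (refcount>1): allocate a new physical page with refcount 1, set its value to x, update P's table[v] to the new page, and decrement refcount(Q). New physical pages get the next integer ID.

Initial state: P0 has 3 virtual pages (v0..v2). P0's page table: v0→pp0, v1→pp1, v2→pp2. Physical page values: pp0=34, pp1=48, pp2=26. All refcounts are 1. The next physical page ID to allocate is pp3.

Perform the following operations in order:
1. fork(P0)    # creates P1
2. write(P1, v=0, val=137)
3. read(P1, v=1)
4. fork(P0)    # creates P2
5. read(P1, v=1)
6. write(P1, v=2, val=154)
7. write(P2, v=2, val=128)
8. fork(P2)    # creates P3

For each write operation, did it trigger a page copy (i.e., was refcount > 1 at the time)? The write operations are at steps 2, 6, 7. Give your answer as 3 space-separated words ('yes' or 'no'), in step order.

Op 1: fork(P0) -> P1. 3 ppages; refcounts: pp0:2 pp1:2 pp2:2
Op 2: write(P1, v0, 137). refcount(pp0)=2>1 -> COPY to pp3. 4 ppages; refcounts: pp0:1 pp1:2 pp2:2 pp3:1
Op 3: read(P1, v1) -> 48. No state change.
Op 4: fork(P0) -> P2. 4 ppages; refcounts: pp0:2 pp1:3 pp2:3 pp3:1
Op 5: read(P1, v1) -> 48. No state change.
Op 6: write(P1, v2, 154). refcount(pp2)=3>1 -> COPY to pp4. 5 ppages; refcounts: pp0:2 pp1:3 pp2:2 pp3:1 pp4:1
Op 7: write(P2, v2, 128). refcount(pp2)=2>1 -> COPY to pp5. 6 ppages; refcounts: pp0:2 pp1:3 pp2:1 pp3:1 pp4:1 pp5:1
Op 8: fork(P2) -> P3. 6 ppages; refcounts: pp0:3 pp1:4 pp2:1 pp3:1 pp4:1 pp5:2

yes yes yes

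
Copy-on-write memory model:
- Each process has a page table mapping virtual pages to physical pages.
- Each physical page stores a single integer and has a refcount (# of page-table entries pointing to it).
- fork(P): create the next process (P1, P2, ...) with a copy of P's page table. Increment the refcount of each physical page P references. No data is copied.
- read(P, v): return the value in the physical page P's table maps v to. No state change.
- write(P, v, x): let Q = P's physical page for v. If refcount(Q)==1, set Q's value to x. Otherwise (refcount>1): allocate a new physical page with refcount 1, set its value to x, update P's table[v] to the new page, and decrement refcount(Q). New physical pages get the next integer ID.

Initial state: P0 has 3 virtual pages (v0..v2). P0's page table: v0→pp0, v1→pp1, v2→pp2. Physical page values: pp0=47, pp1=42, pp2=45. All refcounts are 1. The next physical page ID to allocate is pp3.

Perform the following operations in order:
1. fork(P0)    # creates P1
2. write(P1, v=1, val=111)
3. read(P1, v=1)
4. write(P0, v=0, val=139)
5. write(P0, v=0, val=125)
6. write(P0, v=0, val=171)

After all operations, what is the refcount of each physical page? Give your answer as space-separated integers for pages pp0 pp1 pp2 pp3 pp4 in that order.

Answer: 1 1 2 1 1

Derivation:
Op 1: fork(P0) -> P1. 3 ppages; refcounts: pp0:2 pp1:2 pp2:2
Op 2: write(P1, v1, 111). refcount(pp1)=2>1 -> COPY to pp3. 4 ppages; refcounts: pp0:2 pp1:1 pp2:2 pp3:1
Op 3: read(P1, v1) -> 111. No state change.
Op 4: write(P0, v0, 139). refcount(pp0)=2>1 -> COPY to pp4. 5 ppages; refcounts: pp0:1 pp1:1 pp2:2 pp3:1 pp4:1
Op 5: write(P0, v0, 125). refcount(pp4)=1 -> write in place. 5 ppages; refcounts: pp0:1 pp1:1 pp2:2 pp3:1 pp4:1
Op 6: write(P0, v0, 171). refcount(pp4)=1 -> write in place. 5 ppages; refcounts: pp0:1 pp1:1 pp2:2 pp3:1 pp4:1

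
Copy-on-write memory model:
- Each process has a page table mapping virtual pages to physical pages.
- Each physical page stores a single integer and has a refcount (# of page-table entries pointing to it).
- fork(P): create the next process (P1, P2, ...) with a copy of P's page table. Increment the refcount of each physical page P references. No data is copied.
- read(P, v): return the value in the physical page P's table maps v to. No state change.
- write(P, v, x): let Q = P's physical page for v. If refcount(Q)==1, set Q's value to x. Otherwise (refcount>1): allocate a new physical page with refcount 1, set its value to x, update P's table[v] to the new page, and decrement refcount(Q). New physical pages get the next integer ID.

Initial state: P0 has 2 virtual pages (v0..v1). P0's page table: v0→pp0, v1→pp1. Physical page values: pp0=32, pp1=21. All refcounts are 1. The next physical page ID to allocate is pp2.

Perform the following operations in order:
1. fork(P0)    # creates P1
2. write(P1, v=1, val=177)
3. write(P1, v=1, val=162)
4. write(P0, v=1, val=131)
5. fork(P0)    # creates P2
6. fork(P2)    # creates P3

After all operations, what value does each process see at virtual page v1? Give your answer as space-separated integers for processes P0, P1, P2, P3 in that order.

Op 1: fork(P0) -> P1. 2 ppages; refcounts: pp0:2 pp1:2
Op 2: write(P1, v1, 177). refcount(pp1)=2>1 -> COPY to pp2. 3 ppages; refcounts: pp0:2 pp1:1 pp2:1
Op 3: write(P1, v1, 162). refcount(pp2)=1 -> write in place. 3 ppages; refcounts: pp0:2 pp1:1 pp2:1
Op 4: write(P0, v1, 131). refcount(pp1)=1 -> write in place. 3 ppages; refcounts: pp0:2 pp1:1 pp2:1
Op 5: fork(P0) -> P2. 3 ppages; refcounts: pp0:3 pp1:2 pp2:1
Op 6: fork(P2) -> P3. 3 ppages; refcounts: pp0:4 pp1:3 pp2:1
P0: v1 -> pp1 = 131
P1: v1 -> pp2 = 162
P2: v1 -> pp1 = 131
P3: v1 -> pp1 = 131

Answer: 131 162 131 131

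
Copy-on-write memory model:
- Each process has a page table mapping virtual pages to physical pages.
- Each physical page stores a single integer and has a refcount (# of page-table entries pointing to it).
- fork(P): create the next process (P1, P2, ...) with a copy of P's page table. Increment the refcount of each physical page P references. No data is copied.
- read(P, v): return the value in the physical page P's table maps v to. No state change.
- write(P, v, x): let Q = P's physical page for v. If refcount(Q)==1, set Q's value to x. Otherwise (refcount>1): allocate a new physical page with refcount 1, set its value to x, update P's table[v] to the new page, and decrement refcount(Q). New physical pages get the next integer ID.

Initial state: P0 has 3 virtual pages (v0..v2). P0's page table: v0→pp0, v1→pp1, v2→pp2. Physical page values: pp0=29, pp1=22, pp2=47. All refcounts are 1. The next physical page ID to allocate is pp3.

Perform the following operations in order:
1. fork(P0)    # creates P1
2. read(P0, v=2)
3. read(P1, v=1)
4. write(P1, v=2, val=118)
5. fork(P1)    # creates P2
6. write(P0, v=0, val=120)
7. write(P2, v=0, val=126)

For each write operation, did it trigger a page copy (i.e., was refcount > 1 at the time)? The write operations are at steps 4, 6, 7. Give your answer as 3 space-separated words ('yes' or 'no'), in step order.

Op 1: fork(P0) -> P1. 3 ppages; refcounts: pp0:2 pp1:2 pp2:2
Op 2: read(P0, v2) -> 47. No state change.
Op 3: read(P1, v1) -> 22. No state change.
Op 4: write(P1, v2, 118). refcount(pp2)=2>1 -> COPY to pp3. 4 ppages; refcounts: pp0:2 pp1:2 pp2:1 pp3:1
Op 5: fork(P1) -> P2. 4 ppages; refcounts: pp0:3 pp1:3 pp2:1 pp3:2
Op 6: write(P0, v0, 120). refcount(pp0)=3>1 -> COPY to pp4. 5 ppages; refcounts: pp0:2 pp1:3 pp2:1 pp3:2 pp4:1
Op 7: write(P2, v0, 126). refcount(pp0)=2>1 -> COPY to pp5. 6 ppages; refcounts: pp0:1 pp1:3 pp2:1 pp3:2 pp4:1 pp5:1

yes yes yes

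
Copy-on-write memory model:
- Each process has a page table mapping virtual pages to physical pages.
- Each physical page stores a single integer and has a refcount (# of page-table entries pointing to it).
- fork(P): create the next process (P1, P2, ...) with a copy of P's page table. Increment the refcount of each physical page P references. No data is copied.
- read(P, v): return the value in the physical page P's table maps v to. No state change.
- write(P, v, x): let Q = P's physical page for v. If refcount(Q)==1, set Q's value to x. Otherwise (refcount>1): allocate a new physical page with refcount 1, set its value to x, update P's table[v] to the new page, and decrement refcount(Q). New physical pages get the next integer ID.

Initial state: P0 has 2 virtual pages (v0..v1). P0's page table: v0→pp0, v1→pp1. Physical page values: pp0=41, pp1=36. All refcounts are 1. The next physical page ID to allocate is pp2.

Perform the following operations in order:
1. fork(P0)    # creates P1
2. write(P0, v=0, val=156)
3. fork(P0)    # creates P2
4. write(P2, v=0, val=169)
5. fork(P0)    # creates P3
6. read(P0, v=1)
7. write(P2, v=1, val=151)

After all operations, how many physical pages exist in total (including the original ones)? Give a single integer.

Op 1: fork(P0) -> P1. 2 ppages; refcounts: pp0:2 pp1:2
Op 2: write(P0, v0, 156). refcount(pp0)=2>1 -> COPY to pp2. 3 ppages; refcounts: pp0:1 pp1:2 pp2:1
Op 3: fork(P0) -> P2. 3 ppages; refcounts: pp0:1 pp1:3 pp2:2
Op 4: write(P2, v0, 169). refcount(pp2)=2>1 -> COPY to pp3. 4 ppages; refcounts: pp0:1 pp1:3 pp2:1 pp3:1
Op 5: fork(P0) -> P3. 4 ppages; refcounts: pp0:1 pp1:4 pp2:2 pp3:1
Op 6: read(P0, v1) -> 36. No state change.
Op 7: write(P2, v1, 151). refcount(pp1)=4>1 -> COPY to pp4. 5 ppages; refcounts: pp0:1 pp1:3 pp2:2 pp3:1 pp4:1

Answer: 5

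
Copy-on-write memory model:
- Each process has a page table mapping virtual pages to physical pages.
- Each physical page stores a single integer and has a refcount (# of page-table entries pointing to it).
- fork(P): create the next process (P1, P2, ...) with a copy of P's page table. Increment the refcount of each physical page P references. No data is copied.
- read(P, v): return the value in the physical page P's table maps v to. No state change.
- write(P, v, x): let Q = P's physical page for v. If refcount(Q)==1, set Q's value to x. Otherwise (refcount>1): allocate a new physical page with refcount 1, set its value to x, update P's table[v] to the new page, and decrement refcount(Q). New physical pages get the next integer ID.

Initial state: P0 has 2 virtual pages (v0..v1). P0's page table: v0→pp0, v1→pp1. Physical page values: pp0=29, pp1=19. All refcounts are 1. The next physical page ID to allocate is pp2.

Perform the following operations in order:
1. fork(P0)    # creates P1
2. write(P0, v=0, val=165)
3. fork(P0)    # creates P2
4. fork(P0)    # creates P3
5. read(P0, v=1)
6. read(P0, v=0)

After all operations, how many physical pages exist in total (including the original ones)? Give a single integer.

Answer: 3

Derivation:
Op 1: fork(P0) -> P1. 2 ppages; refcounts: pp0:2 pp1:2
Op 2: write(P0, v0, 165). refcount(pp0)=2>1 -> COPY to pp2. 3 ppages; refcounts: pp0:1 pp1:2 pp2:1
Op 3: fork(P0) -> P2. 3 ppages; refcounts: pp0:1 pp1:3 pp2:2
Op 4: fork(P0) -> P3. 3 ppages; refcounts: pp0:1 pp1:4 pp2:3
Op 5: read(P0, v1) -> 19. No state change.
Op 6: read(P0, v0) -> 165. No state change.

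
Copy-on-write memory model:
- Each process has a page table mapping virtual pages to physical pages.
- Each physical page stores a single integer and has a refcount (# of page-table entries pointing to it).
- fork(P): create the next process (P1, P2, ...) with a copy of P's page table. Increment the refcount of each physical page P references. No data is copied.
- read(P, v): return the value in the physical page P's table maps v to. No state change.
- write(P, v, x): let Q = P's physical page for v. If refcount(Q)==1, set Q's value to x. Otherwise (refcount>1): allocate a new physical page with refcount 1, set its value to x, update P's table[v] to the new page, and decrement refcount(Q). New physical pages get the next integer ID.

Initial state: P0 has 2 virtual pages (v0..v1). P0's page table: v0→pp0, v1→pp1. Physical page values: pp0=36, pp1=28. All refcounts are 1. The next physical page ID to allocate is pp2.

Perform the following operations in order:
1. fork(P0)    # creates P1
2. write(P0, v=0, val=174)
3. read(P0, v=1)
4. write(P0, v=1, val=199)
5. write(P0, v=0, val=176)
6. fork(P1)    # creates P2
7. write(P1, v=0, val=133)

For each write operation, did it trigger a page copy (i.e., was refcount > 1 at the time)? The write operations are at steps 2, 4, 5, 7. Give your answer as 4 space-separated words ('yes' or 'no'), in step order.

Op 1: fork(P0) -> P1. 2 ppages; refcounts: pp0:2 pp1:2
Op 2: write(P0, v0, 174). refcount(pp0)=2>1 -> COPY to pp2. 3 ppages; refcounts: pp0:1 pp1:2 pp2:1
Op 3: read(P0, v1) -> 28. No state change.
Op 4: write(P0, v1, 199). refcount(pp1)=2>1 -> COPY to pp3. 4 ppages; refcounts: pp0:1 pp1:1 pp2:1 pp3:1
Op 5: write(P0, v0, 176). refcount(pp2)=1 -> write in place. 4 ppages; refcounts: pp0:1 pp1:1 pp2:1 pp3:1
Op 6: fork(P1) -> P2. 4 ppages; refcounts: pp0:2 pp1:2 pp2:1 pp3:1
Op 7: write(P1, v0, 133). refcount(pp0)=2>1 -> COPY to pp4. 5 ppages; refcounts: pp0:1 pp1:2 pp2:1 pp3:1 pp4:1

yes yes no yes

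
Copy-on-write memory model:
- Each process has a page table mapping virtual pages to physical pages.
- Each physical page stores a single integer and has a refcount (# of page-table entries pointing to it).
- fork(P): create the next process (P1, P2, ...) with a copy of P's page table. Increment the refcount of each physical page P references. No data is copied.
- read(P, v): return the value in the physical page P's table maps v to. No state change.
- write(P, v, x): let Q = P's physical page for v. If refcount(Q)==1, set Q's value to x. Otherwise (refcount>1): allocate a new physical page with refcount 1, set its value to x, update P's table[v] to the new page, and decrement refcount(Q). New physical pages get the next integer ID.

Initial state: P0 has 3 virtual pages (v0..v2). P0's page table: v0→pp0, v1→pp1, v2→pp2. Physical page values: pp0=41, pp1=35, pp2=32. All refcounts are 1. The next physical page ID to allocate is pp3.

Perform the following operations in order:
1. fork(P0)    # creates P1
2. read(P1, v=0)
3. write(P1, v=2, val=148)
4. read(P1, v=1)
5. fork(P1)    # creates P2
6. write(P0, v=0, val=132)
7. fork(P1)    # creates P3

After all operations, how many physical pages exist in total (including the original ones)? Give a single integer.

Answer: 5

Derivation:
Op 1: fork(P0) -> P1. 3 ppages; refcounts: pp0:2 pp1:2 pp2:2
Op 2: read(P1, v0) -> 41. No state change.
Op 3: write(P1, v2, 148). refcount(pp2)=2>1 -> COPY to pp3. 4 ppages; refcounts: pp0:2 pp1:2 pp2:1 pp3:1
Op 4: read(P1, v1) -> 35. No state change.
Op 5: fork(P1) -> P2. 4 ppages; refcounts: pp0:3 pp1:3 pp2:1 pp3:2
Op 6: write(P0, v0, 132). refcount(pp0)=3>1 -> COPY to pp4. 5 ppages; refcounts: pp0:2 pp1:3 pp2:1 pp3:2 pp4:1
Op 7: fork(P1) -> P3. 5 ppages; refcounts: pp0:3 pp1:4 pp2:1 pp3:3 pp4:1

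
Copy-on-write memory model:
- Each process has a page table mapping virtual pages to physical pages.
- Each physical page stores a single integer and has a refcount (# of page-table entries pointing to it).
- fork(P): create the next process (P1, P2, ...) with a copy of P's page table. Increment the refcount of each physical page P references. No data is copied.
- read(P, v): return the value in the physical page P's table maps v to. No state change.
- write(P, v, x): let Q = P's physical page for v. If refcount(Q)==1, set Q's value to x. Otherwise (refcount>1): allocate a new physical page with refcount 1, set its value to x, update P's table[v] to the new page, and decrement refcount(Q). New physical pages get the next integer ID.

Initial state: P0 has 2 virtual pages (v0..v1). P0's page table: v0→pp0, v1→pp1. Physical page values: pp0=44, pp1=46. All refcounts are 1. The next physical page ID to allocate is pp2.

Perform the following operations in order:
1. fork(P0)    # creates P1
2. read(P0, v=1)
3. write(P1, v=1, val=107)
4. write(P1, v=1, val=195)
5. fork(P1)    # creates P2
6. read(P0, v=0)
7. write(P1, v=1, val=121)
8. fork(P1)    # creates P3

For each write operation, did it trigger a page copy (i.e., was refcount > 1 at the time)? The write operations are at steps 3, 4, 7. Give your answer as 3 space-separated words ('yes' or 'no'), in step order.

Op 1: fork(P0) -> P1. 2 ppages; refcounts: pp0:2 pp1:2
Op 2: read(P0, v1) -> 46. No state change.
Op 3: write(P1, v1, 107). refcount(pp1)=2>1 -> COPY to pp2. 3 ppages; refcounts: pp0:2 pp1:1 pp2:1
Op 4: write(P1, v1, 195). refcount(pp2)=1 -> write in place. 3 ppages; refcounts: pp0:2 pp1:1 pp2:1
Op 5: fork(P1) -> P2. 3 ppages; refcounts: pp0:3 pp1:1 pp2:2
Op 6: read(P0, v0) -> 44. No state change.
Op 7: write(P1, v1, 121). refcount(pp2)=2>1 -> COPY to pp3. 4 ppages; refcounts: pp0:3 pp1:1 pp2:1 pp3:1
Op 8: fork(P1) -> P3. 4 ppages; refcounts: pp0:4 pp1:1 pp2:1 pp3:2

yes no yes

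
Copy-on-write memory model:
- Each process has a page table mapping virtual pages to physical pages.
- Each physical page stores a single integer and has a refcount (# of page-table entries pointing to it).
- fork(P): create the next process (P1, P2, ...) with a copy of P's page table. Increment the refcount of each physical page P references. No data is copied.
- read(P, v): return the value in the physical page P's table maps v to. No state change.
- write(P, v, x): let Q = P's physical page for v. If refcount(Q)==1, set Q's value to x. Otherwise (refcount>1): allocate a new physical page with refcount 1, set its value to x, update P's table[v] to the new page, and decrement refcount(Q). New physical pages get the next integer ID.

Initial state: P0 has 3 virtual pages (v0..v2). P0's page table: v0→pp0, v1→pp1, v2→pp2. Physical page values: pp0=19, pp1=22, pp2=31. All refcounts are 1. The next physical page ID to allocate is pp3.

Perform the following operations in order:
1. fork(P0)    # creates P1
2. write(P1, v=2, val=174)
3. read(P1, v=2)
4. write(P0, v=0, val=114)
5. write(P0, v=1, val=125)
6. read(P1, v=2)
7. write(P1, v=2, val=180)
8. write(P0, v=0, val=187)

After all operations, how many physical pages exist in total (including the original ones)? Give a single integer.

Op 1: fork(P0) -> P1. 3 ppages; refcounts: pp0:2 pp1:2 pp2:2
Op 2: write(P1, v2, 174). refcount(pp2)=2>1 -> COPY to pp3. 4 ppages; refcounts: pp0:2 pp1:2 pp2:1 pp3:1
Op 3: read(P1, v2) -> 174. No state change.
Op 4: write(P0, v0, 114). refcount(pp0)=2>1 -> COPY to pp4. 5 ppages; refcounts: pp0:1 pp1:2 pp2:1 pp3:1 pp4:1
Op 5: write(P0, v1, 125). refcount(pp1)=2>1 -> COPY to pp5. 6 ppages; refcounts: pp0:1 pp1:1 pp2:1 pp3:1 pp4:1 pp5:1
Op 6: read(P1, v2) -> 174. No state change.
Op 7: write(P1, v2, 180). refcount(pp3)=1 -> write in place. 6 ppages; refcounts: pp0:1 pp1:1 pp2:1 pp3:1 pp4:1 pp5:1
Op 8: write(P0, v0, 187). refcount(pp4)=1 -> write in place. 6 ppages; refcounts: pp0:1 pp1:1 pp2:1 pp3:1 pp4:1 pp5:1

Answer: 6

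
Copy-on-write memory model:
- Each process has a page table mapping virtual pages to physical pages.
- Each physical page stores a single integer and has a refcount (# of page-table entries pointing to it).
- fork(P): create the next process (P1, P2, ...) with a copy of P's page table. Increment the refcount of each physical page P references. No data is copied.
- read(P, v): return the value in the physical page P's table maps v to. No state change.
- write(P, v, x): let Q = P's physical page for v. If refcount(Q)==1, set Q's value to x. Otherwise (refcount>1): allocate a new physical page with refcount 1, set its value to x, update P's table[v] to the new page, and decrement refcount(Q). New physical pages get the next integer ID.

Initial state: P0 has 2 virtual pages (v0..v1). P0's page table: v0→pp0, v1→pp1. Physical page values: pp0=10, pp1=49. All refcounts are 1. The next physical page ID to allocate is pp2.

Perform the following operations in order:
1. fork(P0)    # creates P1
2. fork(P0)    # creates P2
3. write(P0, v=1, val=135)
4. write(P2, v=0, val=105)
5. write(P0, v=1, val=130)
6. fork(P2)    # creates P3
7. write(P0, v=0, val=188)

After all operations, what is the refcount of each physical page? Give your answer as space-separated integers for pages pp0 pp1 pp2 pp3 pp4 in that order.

Answer: 1 3 1 2 1

Derivation:
Op 1: fork(P0) -> P1. 2 ppages; refcounts: pp0:2 pp1:2
Op 2: fork(P0) -> P2. 2 ppages; refcounts: pp0:3 pp1:3
Op 3: write(P0, v1, 135). refcount(pp1)=3>1 -> COPY to pp2. 3 ppages; refcounts: pp0:3 pp1:2 pp2:1
Op 4: write(P2, v0, 105). refcount(pp0)=3>1 -> COPY to pp3. 4 ppages; refcounts: pp0:2 pp1:2 pp2:1 pp3:1
Op 5: write(P0, v1, 130). refcount(pp2)=1 -> write in place. 4 ppages; refcounts: pp0:2 pp1:2 pp2:1 pp3:1
Op 6: fork(P2) -> P3. 4 ppages; refcounts: pp0:2 pp1:3 pp2:1 pp3:2
Op 7: write(P0, v0, 188). refcount(pp0)=2>1 -> COPY to pp4. 5 ppages; refcounts: pp0:1 pp1:3 pp2:1 pp3:2 pp4:1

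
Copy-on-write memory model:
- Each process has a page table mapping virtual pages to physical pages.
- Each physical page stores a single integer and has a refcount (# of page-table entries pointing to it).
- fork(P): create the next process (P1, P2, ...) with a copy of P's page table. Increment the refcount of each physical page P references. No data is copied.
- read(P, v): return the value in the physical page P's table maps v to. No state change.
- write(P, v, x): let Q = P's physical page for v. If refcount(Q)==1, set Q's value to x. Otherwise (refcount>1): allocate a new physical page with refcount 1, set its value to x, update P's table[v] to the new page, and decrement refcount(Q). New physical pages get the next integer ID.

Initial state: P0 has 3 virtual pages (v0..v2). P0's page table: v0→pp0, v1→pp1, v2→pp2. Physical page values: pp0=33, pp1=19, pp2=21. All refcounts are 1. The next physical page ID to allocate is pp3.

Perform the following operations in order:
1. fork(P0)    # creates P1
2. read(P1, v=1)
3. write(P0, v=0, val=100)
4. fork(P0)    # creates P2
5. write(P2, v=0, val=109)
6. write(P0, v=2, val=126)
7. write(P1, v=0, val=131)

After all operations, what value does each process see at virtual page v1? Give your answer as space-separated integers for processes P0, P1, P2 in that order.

Op 1: fork(P0) -> P1. 3 ppages; refcounts: pp0:2 pp1:2 pp2:2
Op 2: read(P1, v1) -> 19. No state change.
Op 3: write(P0, v0, 100). refcount(pp0)=2>1 -> COPY to pp3. 4 ppages; refcounts: pp0:1 pp1:2 pp2:2 pp3:1
Op 4: fork(P0) -> P2. 4 ppages; refcounts: pp0:1 pp1:3 pp2:3 pp3:2
Op 5: write(P2, v0, 109). refcount(pp3)=2>1 -> COPY to pp4. 5 ppages; refcounts: pp0:1 pp1:3 pp2:3 pp3:1 pp4:1
Op 6: write(P0, v2, 126). refcount(pp2)=3>1 -> COPY to pp5. 6 ppages; refcounts: pp0:1 pp1:3 pp2:2 pp3:1 pp4:1 pp5:1
Op 7: write(P1, v0, 131). refcount(pp0)=1 -> write in place. 6 ppages; refcounts: pp0:1 pp1:3 pp2:2 pp3:1 pp4:1 pp5:1
P0: v1 -> pp1 = 19
P1: v1 -> pp1 = 19
P2: v1 -> pp1 = 19

Answer: 19 19 19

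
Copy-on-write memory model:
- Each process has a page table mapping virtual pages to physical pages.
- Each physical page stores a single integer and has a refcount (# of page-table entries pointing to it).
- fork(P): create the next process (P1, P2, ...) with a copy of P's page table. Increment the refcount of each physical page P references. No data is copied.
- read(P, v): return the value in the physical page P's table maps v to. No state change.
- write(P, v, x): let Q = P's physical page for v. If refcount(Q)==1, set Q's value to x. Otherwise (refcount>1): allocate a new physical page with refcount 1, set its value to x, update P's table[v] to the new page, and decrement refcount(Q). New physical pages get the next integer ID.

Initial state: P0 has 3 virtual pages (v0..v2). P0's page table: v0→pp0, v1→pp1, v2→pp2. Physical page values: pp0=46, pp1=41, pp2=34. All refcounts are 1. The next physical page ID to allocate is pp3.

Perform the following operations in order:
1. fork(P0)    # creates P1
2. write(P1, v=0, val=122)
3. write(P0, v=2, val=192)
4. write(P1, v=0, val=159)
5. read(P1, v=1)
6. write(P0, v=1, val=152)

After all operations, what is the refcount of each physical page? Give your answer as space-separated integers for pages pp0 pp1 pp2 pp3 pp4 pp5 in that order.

Op 1: fork(P0) -> P1. 3 ppages; refcounts: pp0:2 pp1:2 pp2:2
Op 2: write(P1, v0, 122). refcount(pp0)=2>1 -> COPY to pp3. 4 ppages; refcounts: pp0:1 pp1:2 pp2:2 pp3:1
Op 3: write(P0, v2, 192). refcount(pp2)=2>1 -> COPY to pp4. 5 ppages; refcounts: pp0:1 pp1:2 pp2:1 pp3:1 pp4:1
Op 4: write(P1, v0, 159). refcount(pp3)=1 -> write in place. 5 ppages; refcounts: pp0:1 pp1:2 pp2:1 pp3:1 pp4:1
Op 5: read(P1, v1) -> 41. No state change.
Op 6: write(P0, v1, 152). refcount(pp1)=2>1 -> COPY to pp5. 6 ppages; refcounts: pp0:1 pp1:1 pp2:1 pp3:1 pp4:1 pp5:1

Answer: 1 1 1 1 1 1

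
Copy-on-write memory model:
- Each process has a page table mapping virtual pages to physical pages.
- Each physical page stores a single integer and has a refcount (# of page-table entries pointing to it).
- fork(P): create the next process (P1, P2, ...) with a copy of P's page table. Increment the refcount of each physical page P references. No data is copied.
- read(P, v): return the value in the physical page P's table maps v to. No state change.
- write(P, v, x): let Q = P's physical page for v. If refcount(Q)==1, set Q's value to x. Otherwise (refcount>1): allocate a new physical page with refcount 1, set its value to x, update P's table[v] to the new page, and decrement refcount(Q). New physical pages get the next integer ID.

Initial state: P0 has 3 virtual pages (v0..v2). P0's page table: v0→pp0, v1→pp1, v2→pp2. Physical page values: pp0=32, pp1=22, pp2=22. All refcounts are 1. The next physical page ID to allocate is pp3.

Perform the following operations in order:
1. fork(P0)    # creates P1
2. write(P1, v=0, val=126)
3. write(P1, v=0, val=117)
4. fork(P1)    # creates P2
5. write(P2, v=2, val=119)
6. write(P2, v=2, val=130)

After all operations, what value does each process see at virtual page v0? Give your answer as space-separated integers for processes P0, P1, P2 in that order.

Answer: 32 117 117

Derivation:
Op 1: fork(P0) -> P1. 3 ppages; refcounts: pp0:2 pp1:2 pp2:2
Op 2: write(P1, v0, 126). refcount(pp0)=2>1 -> COPY to pp3. 4 ppages; refcounts: pp0:1 pp1:2 pp2:2 pp3:1
Op 3: write(P1, v0, 117). refcount(pp3)=1 -> write in place. 4 ppages; refcounts: pp0:1 pp1:2 pp2:2 pp3:1
Op 4: fork(P1) -> P2. 4 ppages; refcounts: pp0:1 pp1:3 pp2:3 pp3:2
Op 5: write(P2, v2, 119). refcount(pp2)=3>1 -> COPY to pp4. 5 ppages; refcounts: pp0:1 pp1:3 pp2:2 pp3:2 pp4:1
Op 6: write(P2, v2, 130). refcount(pp4)=1 -> write in place. 5 ppages; refcounts: pp0:1 pp1:3 pp2:2 pp3:2 pp4:1
P0: v0 -> pp0 = 32
P1: v0 -> pp3 = 117
P2: v0 -> pp3 = 117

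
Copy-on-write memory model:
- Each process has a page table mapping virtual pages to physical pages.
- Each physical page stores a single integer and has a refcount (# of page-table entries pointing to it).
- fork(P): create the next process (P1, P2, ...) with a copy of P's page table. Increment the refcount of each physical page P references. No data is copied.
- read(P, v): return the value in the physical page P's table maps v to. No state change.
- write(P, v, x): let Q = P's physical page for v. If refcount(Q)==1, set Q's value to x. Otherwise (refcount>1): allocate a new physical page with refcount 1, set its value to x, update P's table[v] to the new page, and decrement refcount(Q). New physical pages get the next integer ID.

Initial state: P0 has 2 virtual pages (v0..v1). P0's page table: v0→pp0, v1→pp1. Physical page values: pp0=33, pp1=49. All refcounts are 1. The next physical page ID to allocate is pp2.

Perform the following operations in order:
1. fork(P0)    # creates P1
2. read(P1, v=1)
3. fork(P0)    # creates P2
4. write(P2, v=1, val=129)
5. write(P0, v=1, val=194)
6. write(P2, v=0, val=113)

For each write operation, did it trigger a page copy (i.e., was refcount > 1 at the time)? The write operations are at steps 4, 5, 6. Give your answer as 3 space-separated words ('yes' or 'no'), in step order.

Op 1: fork(P0) -> P1. 2 ppages; refcounts: pp0:2 pp1:2
Op 2: read(P1, v1) -> 49. No state change.
Op 3: fork(P0) -> P2. 2 ppages; refcounts: pp0:3 pp1:3
Op 4: write(P2, v1, 129). refcount(pp1)=3>1 -> COPY to pp2. 3 ppages; refcounts: pp0:3 pp1:2 pp2:1
Op 5: write(P0, v1, 194). refcount(pp1)=2>1 -> COPY to pp3. 4 ppages; refcounts: pp0:3 pp1:1 pp2:1 pp3:1
Op 6: write(P2, v0, 113). refcount(pp0)=3>1 -> COPY to pp4. 5 ppages; refcounts: pp0:2 pp1:1 pp2:1 pp3:1 pp4:1

yes yes yes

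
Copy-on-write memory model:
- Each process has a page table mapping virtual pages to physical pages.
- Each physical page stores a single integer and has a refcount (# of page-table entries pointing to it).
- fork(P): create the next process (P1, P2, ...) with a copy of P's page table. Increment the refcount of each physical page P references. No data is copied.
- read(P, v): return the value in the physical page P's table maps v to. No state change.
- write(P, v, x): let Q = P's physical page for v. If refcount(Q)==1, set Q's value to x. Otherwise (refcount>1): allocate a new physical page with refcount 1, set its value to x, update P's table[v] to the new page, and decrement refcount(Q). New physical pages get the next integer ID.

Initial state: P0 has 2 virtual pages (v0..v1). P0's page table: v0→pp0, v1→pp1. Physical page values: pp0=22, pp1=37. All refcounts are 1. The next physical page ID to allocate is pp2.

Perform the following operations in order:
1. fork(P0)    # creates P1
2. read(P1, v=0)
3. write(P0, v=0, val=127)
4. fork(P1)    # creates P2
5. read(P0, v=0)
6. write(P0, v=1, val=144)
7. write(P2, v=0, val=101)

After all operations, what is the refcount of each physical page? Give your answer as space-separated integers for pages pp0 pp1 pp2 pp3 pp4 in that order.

Op 1: fork(P0) -> P1. 2 ppages; refcounts: pp0:2 pp1:2
Op 2: read(P1, v0) -> 22. No state change.
Op 3: write(P0, v0, 127). refcount(pp0)=2>1 -> COPY to pp2. 3 ppages; refcounts: pp0:1 pp1:2 pp2:1
Op 4: fork(P1) -> P2. 3 ppages; refcounts: pp0:2 pp1:3 pp2:1
Op 5: read(P0, v0) -> 127. No state change.
Op 6: write(P0, v1, 144). refcount(pp1)=3>1 -> COPY to pp3. 4 ppages; refcounts: pp0:2 pp1:2 pp2:1 pp3:1
Op 7: write(P2, v0, 101). refcount(pp0)=2>1 -> COPY to pp4. 5 ppages; refcounts: pp0:1 pp1:2 pp2:1 pp3:1 pp4:1

Answer: 1 2 1 1 1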